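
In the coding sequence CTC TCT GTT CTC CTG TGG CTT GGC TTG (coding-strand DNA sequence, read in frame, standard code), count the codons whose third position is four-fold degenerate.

Codon 1 CTC (Leu): third position 4-fold.
Codon 2 TCT (Ser): third position 4-fold.
Codon 3 GTT (Val): third position 4-fold.
Codon 4 CTC (Leu): third position 4-fold.
Codon 5 CTG (Leu): third position 4-fold.
Codon 6 TGG (Trp): third position 1-fold.
Codon 7 CTT (Leu): third position 4-fold.
Codon 8 GGC (Gly): third position 4-fold.
Codon 9 TTG (Leu): third position 2-fold.
Four-fold degenerate third positions: 7.

7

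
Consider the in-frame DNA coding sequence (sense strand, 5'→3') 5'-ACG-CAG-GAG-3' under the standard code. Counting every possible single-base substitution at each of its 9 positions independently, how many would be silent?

5

Codon 1 (ACG, Thr): 3 synonymous substitutions.
Codon 2 (CAG, Gln): 1 synonymous substitution.
Codon 3 (GAG, Glu): 1 synonymous substitution.
Total: 3 + 1 + 1 = 5.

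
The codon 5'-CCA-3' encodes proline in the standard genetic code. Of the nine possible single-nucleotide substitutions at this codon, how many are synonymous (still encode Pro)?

Position 1: none → 0 synonymous.
Position 2: none → 0 synonymous.
Position 3: CCU, CCC, CCG → 3 synonymous.
Total: 0 + 0 + 3 = 3.

3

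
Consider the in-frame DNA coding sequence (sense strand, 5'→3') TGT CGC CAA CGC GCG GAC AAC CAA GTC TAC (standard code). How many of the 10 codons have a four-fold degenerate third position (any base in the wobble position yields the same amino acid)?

Codon 1 TGT (Cys): third position 2-fold.
Codon 2 CGC (Arg): third position 4-fold.
Codon 3 CAA (Gln): third position 2-fold.
Codon 4 CGC (Arg): third position 4-fold.
Codon 5 GCG (Ala): third position 4-fold.
Codon 6 GAC (Asp): third position 2-fold.
Codon 7 AAC (Asn): third position 2-fold.
Codon 8 CAA (Gln): third position 2-fold.
Codon 9 GTC (Val): third position 4-fold.
Codon 10 TAC (Tyr): third position 2-fold.
Four-fold degenerate third positions: 4.

4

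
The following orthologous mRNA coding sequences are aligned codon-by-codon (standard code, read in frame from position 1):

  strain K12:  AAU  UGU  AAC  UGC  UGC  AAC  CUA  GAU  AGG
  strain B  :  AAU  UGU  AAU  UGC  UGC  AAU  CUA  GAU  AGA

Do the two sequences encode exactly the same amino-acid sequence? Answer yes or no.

yes

Codon 1: AAU Asn / AAU Asn — identical.
Codon 2: UGU Cys / UGU Cys — identical.
Codon 3: AAC Asn / AAU Asn — synonymous.
Codon 4: UGC Cys / UGC Cys — identical.
Codon 5: UGC Cys / UGC Cys — identical.
Codon 6: AAC Asn / AAU Asn — synonymous.
Codon 7: CUA Leu / CUA Leu — identical.
Codon 8: GAU Asp / GAU Asp — identical.
Codon 9: AGG Arg / AGA Arg — synonymous.
Nonsynonymous differences: 0 → same protein.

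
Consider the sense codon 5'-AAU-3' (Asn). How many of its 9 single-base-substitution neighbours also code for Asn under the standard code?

1

Position 1: none → 0 synonymous.
Position 2: none → 0 synonymous.
Position 3: AAC → 1 synonymous.
Total: 0 + 0 + 1 = 1.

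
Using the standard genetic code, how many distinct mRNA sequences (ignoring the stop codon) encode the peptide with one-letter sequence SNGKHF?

Ser: 6 codons.
Asn: 2 codons.
Gly: 4 codons.
Lys: 2 codons.
His: 2 codons.
Phe: 2 codons.
6 × 2 × 4 × 2 × 2 × 2 = 384.

384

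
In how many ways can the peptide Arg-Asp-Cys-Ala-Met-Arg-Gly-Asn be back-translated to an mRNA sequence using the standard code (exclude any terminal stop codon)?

4608

Arg: 6 codons.
Asp: 2 codons.
Cys: 2 codons.
Ala: 4 codons.
Met: 1 codon.
Arg: 6 codons.
Gly: 4 codons.
Asn: 2 codons.
6 × 2 × 2 × 4 × 1 × 6 × 4 × 2 = 4608.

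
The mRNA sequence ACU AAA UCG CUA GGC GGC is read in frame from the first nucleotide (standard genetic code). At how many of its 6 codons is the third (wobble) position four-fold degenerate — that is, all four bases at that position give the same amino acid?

Codon 1 ACU (Thr): third position 4-fold.
Codon 2 AAA (Lys): third position 2-fold.
Codon 3 UCG (Ser): third position 4-fold.
Codon 4 CUA (Leu): third position 4-fold.
Codon 5 GGC (Gly): third position 4-fold.
Codon 6 GGC (Gly): third position 4-fold.
Four-fold degenerate third positions: 5.

5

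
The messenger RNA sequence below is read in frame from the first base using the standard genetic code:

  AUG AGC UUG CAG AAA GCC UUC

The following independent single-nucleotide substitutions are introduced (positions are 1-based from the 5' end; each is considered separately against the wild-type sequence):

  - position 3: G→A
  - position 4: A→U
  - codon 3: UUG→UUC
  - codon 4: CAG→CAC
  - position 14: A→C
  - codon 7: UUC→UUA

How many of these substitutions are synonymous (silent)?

Codon 1: AUG (Met) → AUA (Ile) — missense.
Codon 2: AGC (Ser) → UGC (Cys) — missense.
Codon 3: UUG (Leu) → UUC (Phe) — missense.
Codon 4: CAG (Gln) → CAC (His) — missense.
Codon 5: AAA (Lys) → ACA (Thr) — missense.
Codon 7: UUC (Phe) → UUA (Leu) — missense.
Synonymous: 0 of 6.

0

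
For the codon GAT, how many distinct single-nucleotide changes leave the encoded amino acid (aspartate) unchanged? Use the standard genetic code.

1

Position 1: none → 0 synonymous.
Position 2: none → 0 synonymous.
Position 3: GAC → 1 synonymous.
Total: 0 + 0 + 1 = 1.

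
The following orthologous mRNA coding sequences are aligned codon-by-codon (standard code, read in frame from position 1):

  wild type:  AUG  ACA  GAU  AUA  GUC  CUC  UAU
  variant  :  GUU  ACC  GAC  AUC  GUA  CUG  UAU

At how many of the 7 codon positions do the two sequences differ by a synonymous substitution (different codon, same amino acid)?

Codon 1: AUG Met / GUU Val — nonsynonymous.
Codon 2: ACA Thr / ACC Thr — synonymous.
Codon 3: GAU Asp / GAC Asp — synonymous.
Codon 4: AUA Ile / AUC Ile — synonymous.
Codon 5: GUC Val / GUA Val — synonymous.
Codon 6: CUC Leu / CUG Leu — synonymous.
Codon 7: UAU Tyr / UAU Tyr — identical.
Synonymous differences: 5.

5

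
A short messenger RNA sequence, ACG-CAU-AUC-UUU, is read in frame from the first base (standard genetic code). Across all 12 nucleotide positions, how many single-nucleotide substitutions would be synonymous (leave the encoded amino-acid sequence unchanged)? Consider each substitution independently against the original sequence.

7

Codon 1 (ACG, Thr): 3 synonymous substitutions.
Codon 2 (CAU, His): 1 synonymous substitution.
Codon 3 (AUC, Ile): 2 synonymous substitutions.
Codon 4 (UUU, Phe): 1 synonymous substitution.
Total: 3 + 1 + 2 + 1 = 7.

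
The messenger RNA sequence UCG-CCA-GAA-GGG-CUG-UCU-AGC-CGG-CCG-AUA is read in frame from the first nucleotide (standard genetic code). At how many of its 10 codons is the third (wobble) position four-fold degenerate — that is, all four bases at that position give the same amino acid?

Codon 1 UCG (Ser): third position 4-fold.
Codon 2 CCA (Pro): third position 4-fold.
Codon 3 GAA (Glu): third position 2-fold.
Codon 4 GGG (Gly): third position 4-fold.
Codon 5 CUG (Leu): third position 4-fold.
Codon 6 UCU (Ser): third position 4-fold.
Codon 7 AGC (Ser): third position 2-fold.
Codon 8 CGG (Arg): third position 4-fold.
Codon 9 CCG (Pro): third position 4-fold.
Codon 10 AUA (Ile): third position 3-fold.
Four-fold degenerate third positions: 7.

7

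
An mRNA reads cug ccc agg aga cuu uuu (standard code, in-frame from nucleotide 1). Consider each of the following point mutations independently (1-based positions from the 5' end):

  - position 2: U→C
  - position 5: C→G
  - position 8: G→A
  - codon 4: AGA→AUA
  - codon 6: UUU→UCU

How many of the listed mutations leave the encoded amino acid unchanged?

0

Codon 1: CUG (Leu) → CCG (Pro) — missense.
Codon 2: CCC (Pro) → CGC (Arg) — missense.
Codon 3: AGG (Arg) → AAG (Lys) — missense.
Codon 4: AGA (Arg) → AUA (Ile) — missense.
Codon 6: UUU (Phe) → UCU (Ser) — missense.
Synonymous: 0 of 5.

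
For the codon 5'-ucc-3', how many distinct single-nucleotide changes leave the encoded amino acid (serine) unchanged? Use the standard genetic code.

Position 1: none → 0 synonymous.
Position 2: none → 0 synonymous.
Position 3: UCU, UCA, UCG → 3 synonymous.
Total: 0 + 0 + 3 = 3.

3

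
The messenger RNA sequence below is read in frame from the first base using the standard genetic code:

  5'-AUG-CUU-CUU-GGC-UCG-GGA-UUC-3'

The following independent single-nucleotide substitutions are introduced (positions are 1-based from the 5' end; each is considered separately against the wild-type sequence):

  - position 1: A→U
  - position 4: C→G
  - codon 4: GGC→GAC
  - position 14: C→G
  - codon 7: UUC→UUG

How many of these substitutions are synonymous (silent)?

Codon 1: AUG (Met) → UUG (Leu) — missense.
Codon 2: CUU (Leu) → GUU (Val) — missense.
Codon 4: GGC (Gly) → GAC (Asp) — missense.
Codon 5: UCG (Ser) → UGG (Trp) — missense.
Codon 7: UUC (Phe) → UUG (Leu) — missense.
Synonymous: 0 of 5.

0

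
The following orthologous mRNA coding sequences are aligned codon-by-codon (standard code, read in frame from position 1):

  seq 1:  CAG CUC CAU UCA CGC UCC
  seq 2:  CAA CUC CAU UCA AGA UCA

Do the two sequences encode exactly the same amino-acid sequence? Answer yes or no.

Codon 1: CAG Gln / CAA Gln — synonymous.
Codon 2: CUC Leu / CUC Leu — identical.
Codon 3: CAU His / CAU His — identical.
Codon 4: UCA Ser / UCA Ser — identical.
Codon 5: CGC Arg / AGA Arg — synonymous.
Codon 6: UCC Ser / UCA Ser — synonymous.
Nonsynonymous differences: 0 → same protein.

yes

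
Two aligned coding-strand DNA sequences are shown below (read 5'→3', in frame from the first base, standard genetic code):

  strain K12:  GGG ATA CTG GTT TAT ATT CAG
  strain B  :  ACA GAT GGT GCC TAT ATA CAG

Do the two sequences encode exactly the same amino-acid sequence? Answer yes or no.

Codon 1: GGG Gly / ACA Thr — nonsynonymous.
Codon 2: ATA Ile / GAT Asp — nonsynonymous.
Codon 3: CTG Leu / GGT Gly — nonsynonymous.
Codon 4: GTT Val / GCC Ala — nonsynonymous.
Codon 5: TAT Tyr / TAT Tyr — identical.
Codon 6: ATT Ile / ATA Ile — synonymous.
Codon 7: CAG Gln / CAG Gln — identical.
Nonsynonymous differences: 4 → different protein.

no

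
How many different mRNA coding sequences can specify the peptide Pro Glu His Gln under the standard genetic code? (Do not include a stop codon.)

Pro: 4 codons.
Glu: 2 codons.
His: 2 codons.
Gln: 2 codons.
4 × 2 × 2 × 2 = 32.

32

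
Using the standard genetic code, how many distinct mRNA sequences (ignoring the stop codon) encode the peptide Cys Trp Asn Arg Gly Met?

Cys: 2 codons.
Trp: 1 codon.
Asn: 2 codons.
Arg: 6 codons.
Gly: 4 codons.
Met: 1 codon.
2 × 1 × 2 × 6 × 4 × 1 = 96.

96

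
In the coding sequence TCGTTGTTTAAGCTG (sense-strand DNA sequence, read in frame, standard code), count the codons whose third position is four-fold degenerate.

2

Codon 1 TCG (Ser): third position 4-fold.
Codon 2 TTG (Leu): third position 2-fold.
Codon 3 TTT (Phe): third position 2-fold.
Codon 4 AAG (Lys): third position 2-fold.
Codon 5 CTG (Leu): third position 4-fold.
Four-fold degenerate third positions: 2.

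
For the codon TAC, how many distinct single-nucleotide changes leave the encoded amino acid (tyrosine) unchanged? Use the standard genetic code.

Position 1: none → 0 synonymous.
Position 2: none → 0 synonymous.
Position 3: TAT → 1 synonymous.
Total: 0 + 0 + 1 = 1.

1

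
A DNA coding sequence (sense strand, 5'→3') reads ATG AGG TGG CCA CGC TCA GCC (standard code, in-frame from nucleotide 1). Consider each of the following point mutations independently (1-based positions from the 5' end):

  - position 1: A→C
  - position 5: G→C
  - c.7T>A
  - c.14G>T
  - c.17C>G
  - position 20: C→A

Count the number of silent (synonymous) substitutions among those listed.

0

Codon 1: ATG (Met) → CTG (Leu) — missense.
Codon 2: AGG (Arg) → ACG (Thr) — missense.
Codon 3: TGG (Trp) → AGG (Arg) — missense.
Codon 5: CGC (Arg) → CTC (Leu) — missense.
Codon 6: TCA (Ser) → TGA (Stop) — nonsense.
Codon 7: GCC (Ala) → GAC (Asp) — missense.
Synonymous: 0 of 6.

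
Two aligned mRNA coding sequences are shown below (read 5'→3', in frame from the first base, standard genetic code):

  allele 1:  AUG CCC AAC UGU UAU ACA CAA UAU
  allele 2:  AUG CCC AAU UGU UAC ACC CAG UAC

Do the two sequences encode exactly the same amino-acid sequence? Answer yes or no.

Codon 1: AUG Met / AUG Met — identical.
Codon 2: CCC Pro / CCC Pro — identical.
Codon 3: AAC Asn / AAU Asn — synonymous.
Codon 4: UGU Cys / UGU Cys — identical.
Codon 5: UAU Tyr / UAC Tyr — synonymous.
Codon 6: ACA Thr / ACC Thr — synonymous.
Codon 7: CAA Gln / CAG Gln — synonymous.
Codon 8: UAU Tyr / UAC Tyr — synonymous.
Nonsynonymous differences: 0 → same protein.

yes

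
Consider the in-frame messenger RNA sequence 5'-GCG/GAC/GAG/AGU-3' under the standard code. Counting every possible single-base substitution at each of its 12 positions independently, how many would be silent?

6

Codon 1 (GCG, Ala): 3 synonymous substitutions.
Codon 2 (GAC, Asp): 1 synonymous substitution.
Codon 3 (GAG, Glu): 1 synonymous substitution.
Codon 4 (AGU, Ser): 1 synonymous substitution.
Total: 3 + 1 + 1 + 1 = 6.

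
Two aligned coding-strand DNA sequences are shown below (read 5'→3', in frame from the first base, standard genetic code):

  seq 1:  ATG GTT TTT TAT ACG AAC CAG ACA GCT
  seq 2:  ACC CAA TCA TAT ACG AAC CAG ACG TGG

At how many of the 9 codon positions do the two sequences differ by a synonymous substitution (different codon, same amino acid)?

1

Codon 1: ATG Met / ACC Thr — nonsynonymous.
Codon 2: GTT Val / CAA Gln — nonsynonymous.
Codon 3: TTT Phe / TCA Ser — nonsynonymous.
Codon 4: TAT Tyr / TAT Tyr — identical.
Codon 5: ACG Thr / ACG Thr — identical.
Codon 6: AAC Asn / AAC Asn — identical.
Codon 7: CAG Gln / CAG Gln — identical.
Codon 8: ACA Thr / ACG Thr — synonymous.
Codon 9: GCT Ala / TGG Trp — nonsynonymous.
Synonymous differences: 1.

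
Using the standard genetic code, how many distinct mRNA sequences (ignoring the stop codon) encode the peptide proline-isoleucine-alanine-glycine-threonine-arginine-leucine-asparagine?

55296

Pro: 4 codons.
Ile: 3 codons.
Ala: 4 codons.
Gly: 4 codons.
Thr: 4 codons.
Arg: 6 codons.
Leu: 6 codons.
Asn: 2 codons.
4 × 3 × 4 × 4 × 4 × 6 × 6 × 2 = 55296.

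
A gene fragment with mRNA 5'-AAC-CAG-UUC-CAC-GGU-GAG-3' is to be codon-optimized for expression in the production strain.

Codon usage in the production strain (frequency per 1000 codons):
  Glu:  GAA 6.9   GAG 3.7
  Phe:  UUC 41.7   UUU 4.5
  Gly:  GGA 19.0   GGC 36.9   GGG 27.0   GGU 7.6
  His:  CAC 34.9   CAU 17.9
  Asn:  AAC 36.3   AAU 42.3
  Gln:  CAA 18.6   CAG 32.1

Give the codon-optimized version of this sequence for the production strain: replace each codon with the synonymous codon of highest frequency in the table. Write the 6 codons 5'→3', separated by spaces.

AAU CAG UUC CAC GGC GAA

Codon 1 (Asn): best is AAU at 42.3.
Codon 2 (Gln): best is CAG at 32.1.
Codon 3 (Phe): best is UUC at 41.7.
Codon 4 (His): best is CAC at 34.9.
Codon 5 (Gly): best is GGC at 36.9.
Codon 6 (Glu): best is GAA at 6.9.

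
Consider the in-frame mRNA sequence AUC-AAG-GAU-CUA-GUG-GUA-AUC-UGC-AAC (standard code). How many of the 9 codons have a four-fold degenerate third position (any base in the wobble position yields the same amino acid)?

Codon 1 AUC (Ile): third position 3-fold.
Codon 2 AAG (Lys): third position 2-fold.
Codon 3 GAU (Asp): third position 2-fold.
Codon 4 CUA (Leu): third position 4-fold.
Codon 5 GUG (Val): third position 4-fold.
Codon 6 GUA (Val): third position 4-fold.
Codon 7 AUC (Ile): third position 3-fold.
Codon 8 UGC (Cys): third position 2-fold.
Codon 9 AAC (Asn): third position 2-fold.
Four-fold degenerate third positions: 3.

3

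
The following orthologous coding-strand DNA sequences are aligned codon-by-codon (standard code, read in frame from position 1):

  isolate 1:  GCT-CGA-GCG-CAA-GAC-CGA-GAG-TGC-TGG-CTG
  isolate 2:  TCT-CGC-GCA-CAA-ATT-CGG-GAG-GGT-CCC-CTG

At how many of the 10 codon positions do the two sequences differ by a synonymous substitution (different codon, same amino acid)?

Codon 1: GCT Ala / TCT Ser — nonsynonymous.
Codon 2: CGA Arg / CGC Arg — synonymous.
Codon 3: GCG Ala / GCA Ala — synonymous.
Codon 4: CAA Gln / CAA Gln — identical.
Codon 5: GAC Asp / ATT Ile — nonsynonymous.
Codon 6: CGA Arg / CGG Arg — synonymous.
Codon 7: GAG Glu / GAG Glu — identical.
Codon 8: TGC Cys / GGT Gly — nonsynonymous.
Codon 9: TGG Trp / CCC Pro — nonsynonymous.
Codon 10: CTG Leu / CTG Leu — identical.
Synonymous differences: 3.

3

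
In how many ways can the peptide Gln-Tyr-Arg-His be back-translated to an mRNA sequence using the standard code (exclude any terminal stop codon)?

Gln: 2 codons.
Tyr: 2 codons.
Arg: 6 codons.
His: 2 codons.
2 × 2 × 6 × 2 = 48.

48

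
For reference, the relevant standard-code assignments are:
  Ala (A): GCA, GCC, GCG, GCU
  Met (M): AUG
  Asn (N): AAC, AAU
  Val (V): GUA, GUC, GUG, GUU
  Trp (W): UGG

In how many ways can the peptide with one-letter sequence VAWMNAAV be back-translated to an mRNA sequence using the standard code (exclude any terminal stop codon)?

2048

Val: 4 codons.
Ala: 4 codons.
Trp: 1 codon.
Met: 1 codon.
Asn: 2 codons.
Ala: 4 codons.
Ala: 4 codons.
Val: 4 codons.
4 × 4 × 1 × 1 × 2 × 4 × 4 × 4 = 2048.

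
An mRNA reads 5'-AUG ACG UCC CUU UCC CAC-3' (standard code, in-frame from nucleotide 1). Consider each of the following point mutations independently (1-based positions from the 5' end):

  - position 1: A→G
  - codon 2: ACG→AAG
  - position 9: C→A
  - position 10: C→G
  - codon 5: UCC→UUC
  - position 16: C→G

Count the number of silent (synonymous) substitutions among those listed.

Codon 1: AUG (Met) → GUG (Val) — missense.
Codon 2: ACG (Thr) → AAG (Lys) — missense.
Codon 3: UCC (Ser) → UCA (Ser) — synonymous.
Codon 4: CUU (Leu) → GUU (Val) — missense.
Codon 5: UCC (Ser) → UUC (Phe) — missense.
Codon 6: CAC (His) → GAC (Asp) — missense.
Synonymous: 1 of 6.

1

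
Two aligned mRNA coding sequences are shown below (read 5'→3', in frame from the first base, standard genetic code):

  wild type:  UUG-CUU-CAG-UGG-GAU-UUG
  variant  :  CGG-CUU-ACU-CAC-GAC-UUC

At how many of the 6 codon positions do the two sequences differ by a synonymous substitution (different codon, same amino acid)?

Codon 1: UUG Leu / CGG Arg — nonsynonymous.
Codon 2: CUU Leu / CUU Leu — identical.
Codon 3: CAG Gln / ACU Thr — nonsynonymous.
Codon 4: UGG Trp / CAC His — nonsynonymous.
Codon 5: GAU Asp / GAC Asp — synonymous.
Codon 6: UUG Leu / UUC Phe — nonsynonymous.
Synonymous differences: 1.

1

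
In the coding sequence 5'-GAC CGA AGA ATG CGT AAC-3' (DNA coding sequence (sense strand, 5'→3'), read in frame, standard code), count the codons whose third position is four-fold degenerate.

2

Codon 1 GAC (Asp): third position 2-fold.
Codon 2 CGA (Arg): third position 4-fold.
Codon 3 AGA (Arg): third position 2-fold.
Codon 4 ATG (Met): third position 1-fold.
Codon 5 CGT (Arg): third position 4-fold.
Codon 6 AAC (Asn): third position 2-fold.
Four-fold degenerate third positions: 2.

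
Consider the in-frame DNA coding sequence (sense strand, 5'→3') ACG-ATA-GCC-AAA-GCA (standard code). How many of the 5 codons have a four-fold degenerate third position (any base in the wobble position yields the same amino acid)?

Codon 1 ACG (Thr): third position 4-fold.
Codon 2 ATA (Ile): third position 3-fold.
Codon 3 GCC (Ala): third position 4-fold.
Codon 4 AAA (Lys): third position 2-fold.
Codon 5 GCA (Ala): third position 4-fold.
Four-fold degenerate third positions: 3.

3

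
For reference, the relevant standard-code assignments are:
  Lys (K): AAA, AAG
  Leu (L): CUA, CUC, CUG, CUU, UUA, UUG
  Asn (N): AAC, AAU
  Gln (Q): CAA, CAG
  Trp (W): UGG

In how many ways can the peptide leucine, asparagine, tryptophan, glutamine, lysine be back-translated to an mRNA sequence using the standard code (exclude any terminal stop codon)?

Leu: 6 codons.
Asn: 2 codons.
Trp: 1 codon.
Gln: 2 codons.
Lys: 2 codons.
6 × 2 × 1 × 2 × 2 = 48.

48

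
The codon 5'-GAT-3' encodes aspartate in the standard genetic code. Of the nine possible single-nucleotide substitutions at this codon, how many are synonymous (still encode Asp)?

Position 1: none → 0 synonymous.
Position 2: none → 0 synonymous.
Position 3: GAC → 1 synonymous.
Total: 0 + 0 + 1 = 1.

1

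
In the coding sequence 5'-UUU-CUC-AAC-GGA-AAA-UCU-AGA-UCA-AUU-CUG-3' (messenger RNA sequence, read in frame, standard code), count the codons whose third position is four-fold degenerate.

5

Codon 1 UUU (Phe): third position 2-fold.
Codon 2 CUC (Leu): third position 4-fold.
Codon 3 AAC (Asn): third position 2-fold.
Codon 4 GGA (Gly): third position 4-fold.
Codon 5 AAA (Lys): third position 2-fold.
Codon 6 UCU (Ser): third position 4-fold.
Codon 7 AGA (Arg): third position 2-fold.
Codon 8 UCA (Ser): third position 4-fold.
Codon 9 AUU (Ile): third position 3-fold.
Codon 10 CUG (Leu): third position 4-fold.
Four-fold degenerate third positions: 5.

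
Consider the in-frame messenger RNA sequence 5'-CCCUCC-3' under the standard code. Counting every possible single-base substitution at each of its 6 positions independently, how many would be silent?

Codon 1 (CCC, Pro): 3 synonymous substitutions.
Codon 2 (UCC, Ser): 3 synonymous substitutions.
Total: 3 + 3 = 6.

6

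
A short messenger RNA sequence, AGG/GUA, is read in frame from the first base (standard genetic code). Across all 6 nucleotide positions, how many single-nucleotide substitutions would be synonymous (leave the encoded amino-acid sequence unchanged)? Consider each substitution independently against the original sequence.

5

Codon 1 (AGG, Arg): 2 synonymous substitutions.
Codon 2 (GUA, Val): 3 synonymous substitutions.
Total: 2 + 3 = 5.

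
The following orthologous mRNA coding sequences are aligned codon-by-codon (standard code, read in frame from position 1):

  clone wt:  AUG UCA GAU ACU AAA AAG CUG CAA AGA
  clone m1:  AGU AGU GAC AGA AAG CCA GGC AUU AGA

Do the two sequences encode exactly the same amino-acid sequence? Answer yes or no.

no

Codon 1: AUG Met / AGU Ser — nonsynonymous.
Codon 2: UCA Ser / AGU Ser — synonymous.
Codon 3: GAU Asp / GAC Asp — synonymous.
Codon 4: ACU Thr / AGA Arg — nonsynonymous.
Codon 5: AAA Lys / AAG Lys — synonymous.
Codon 6: AAG Lys / CCA Pro — nonsynonymous.
Codon 7: CUG Leu / GGC Gly — nonsynonymous.
Codon 8: CAA Gln / AUU Ile — nonsynonymous.
Codon 9: AGA Arg / AGA Arg — identical.
Nonsynonymous differences: 5 → different protein.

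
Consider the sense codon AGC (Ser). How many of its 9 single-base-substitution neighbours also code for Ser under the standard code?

Position 1: none → 0 synonymous.
Position 2: none → 0 synonymous.
Position 3: AGT → 1 synonymous.
Total: 0 + 0 + 1 = 1.

1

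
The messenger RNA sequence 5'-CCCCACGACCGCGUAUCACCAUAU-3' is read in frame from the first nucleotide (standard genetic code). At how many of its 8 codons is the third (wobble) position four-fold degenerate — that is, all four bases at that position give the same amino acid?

Codon 1 CCC (Pro): third position 4-fold.
Codon 2 CAC (His): third position 2-fold.
Codon 3 GAC (Asp): third position 2-fold.
Codon 4 CGC (Arg): third position 4-fold.
Codon 5 GUA (Val): third position 4-fold.
Codon 6 UCA (Ser): third position 4-fold.
Codon 7 CCA (Pro): third position 4-fold.
Codon 8 UAU (Tyr): third position 2-fold.
Four-fold degenerate third positions: 5.

5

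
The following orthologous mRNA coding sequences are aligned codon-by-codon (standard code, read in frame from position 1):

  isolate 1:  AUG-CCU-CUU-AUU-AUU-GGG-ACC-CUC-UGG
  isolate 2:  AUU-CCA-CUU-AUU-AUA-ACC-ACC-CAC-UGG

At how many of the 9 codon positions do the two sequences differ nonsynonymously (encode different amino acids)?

Codon 1: AUG Met / AUU Ile — nonsynonymous.
Codon 2: CCU Pro / CCA Pro — synonymous.
Codon 3: CUU Leu / CUU Leu — identical.
Codon 4: AUU Ile / AUU Ile — identical.
Codon 5: AUU Ile / AUA Ile — synonymous.
Codon 6: GGG Gly / ACC Thr — nonsynonymous.
Codon 7: ACC Thr / ACC Thr — identical.
Codon 8: CUC Leu / CAC His — nonsynonymous.
Codon 9: UGG Trp / UGG Trp — identical.
Nonsynonymous differences: 3.

3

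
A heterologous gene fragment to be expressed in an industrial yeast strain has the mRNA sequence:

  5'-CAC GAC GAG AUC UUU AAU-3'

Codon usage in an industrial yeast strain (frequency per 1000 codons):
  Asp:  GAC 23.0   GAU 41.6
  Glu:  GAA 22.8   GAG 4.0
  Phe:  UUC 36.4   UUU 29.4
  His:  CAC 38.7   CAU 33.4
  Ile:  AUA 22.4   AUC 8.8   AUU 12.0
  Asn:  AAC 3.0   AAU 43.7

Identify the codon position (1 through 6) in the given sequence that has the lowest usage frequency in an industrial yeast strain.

Codon 1 CAC (His): 38.7 per 1000.
Codon 2 GAC (Asp): 23.0 per 1000.
Codon 3 GAG (Glu): 4.0 per 1000.
Codon 4 AUC (Ile): 8.8 per 1000.
Codon 5 UUU (Phe): 29.4 per 1000.
Codon 6 AAU (Asn): 43.7 per 1000.
Lowest frequency is 4.0 at codon 3.

3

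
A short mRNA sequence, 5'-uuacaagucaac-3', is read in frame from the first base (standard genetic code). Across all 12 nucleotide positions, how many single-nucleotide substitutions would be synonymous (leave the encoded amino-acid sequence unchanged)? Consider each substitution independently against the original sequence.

7

Codon 1 (UUA, Leu): 2 synonymous substitutions.
Codon 2 (CAA, Gln): 1 synonymous substitution.
Codon 3 (GUC, Val): 3 synonymous substitutions.
Codon 4 (AAC, Asn): 1 synonymous substitution.
Total: 2 + 1 + 3 + 1 = 7.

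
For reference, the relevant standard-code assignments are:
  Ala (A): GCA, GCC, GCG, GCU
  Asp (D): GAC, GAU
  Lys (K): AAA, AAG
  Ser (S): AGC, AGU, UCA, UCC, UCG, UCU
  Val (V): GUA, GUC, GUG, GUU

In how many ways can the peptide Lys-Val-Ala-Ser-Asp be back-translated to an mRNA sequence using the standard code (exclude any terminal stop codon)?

384

Lys: 2 codons.
Val: 4 codons.
Ala: 4 codons.
Ser: 6 codons.
Asp: 2 codons.
2 × 4 × 4 × 6 × 2 = 384.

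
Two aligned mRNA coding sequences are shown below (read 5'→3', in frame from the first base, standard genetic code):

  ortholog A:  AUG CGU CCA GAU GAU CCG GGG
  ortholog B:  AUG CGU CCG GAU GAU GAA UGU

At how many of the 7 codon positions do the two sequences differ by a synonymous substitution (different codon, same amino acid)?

1

Codon 1: AUG Met / AUG Met — identical.
Codon 2: CGU Arg / CGU Arg — identical.
Codon 3: CCA Pro / CCG Pro — synonymous.
Codon 4: GAU Asp / GAU Asp — identical.
Codon 5: GAU Asp / GAU Asp — identical.
Codon 6: CCG Pro / GAA Glu — nonsynonymous.
Codon 7: GGG Gly / UGU Cys — nonsynonymous.
Synonymous differences: 1.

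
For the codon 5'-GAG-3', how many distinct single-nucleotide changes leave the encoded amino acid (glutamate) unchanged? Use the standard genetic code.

1

Position 1: none → 0 synonymous.
Position 2: none → 0 synonymous.
Position 3: GAA → 1 synonymous.
Total: 0 + 0 + 1 = 1.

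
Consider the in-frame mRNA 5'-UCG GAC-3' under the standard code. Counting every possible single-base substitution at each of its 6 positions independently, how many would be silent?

Codon 1 (UCG, Ser): 3 synonymous substitutions.
Codon 2 (GAC, Asp): 1 synonymous substitution.
Total: 3 + 1 = 4.

4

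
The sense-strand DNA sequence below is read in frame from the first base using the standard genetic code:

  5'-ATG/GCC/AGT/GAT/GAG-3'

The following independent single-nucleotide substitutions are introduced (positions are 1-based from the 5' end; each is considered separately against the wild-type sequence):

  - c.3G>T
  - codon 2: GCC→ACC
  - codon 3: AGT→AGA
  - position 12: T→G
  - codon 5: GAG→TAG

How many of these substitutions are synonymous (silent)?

0

Codon 1: ATG (Met) → ATT (Ile) — missense.
Codon 2: GCC (Ala) → ACC (Thr) — missense.
Codon 3: AGT (Ser) → AGA (Arg) — missense.
Codon 4: GAT (Asp) → GAG (Glu) — missense.
Codon 5: GAG (Glu) → TAG (Stop) — nonsense.
Synonymous: 0 of 5.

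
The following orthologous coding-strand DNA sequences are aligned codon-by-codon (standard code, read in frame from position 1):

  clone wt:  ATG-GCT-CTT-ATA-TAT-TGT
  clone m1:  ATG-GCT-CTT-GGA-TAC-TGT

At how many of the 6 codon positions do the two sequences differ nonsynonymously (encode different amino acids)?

1

Codon 1: ATG Met / ATG Met — identical.
Codon 2: GCT Ala / GCT Ala — identical.
Codon 3: CTT Leu / CTT Leu — identical.
Codon 4: ATA Ile / GGA Gly — nonsynonymous.
Codon 5: TAT Tyr / TAC Tyr — synonymous.
Codon 6: TGT Cys / TGT Cys — identical.
Nonsynonymous differences: 1.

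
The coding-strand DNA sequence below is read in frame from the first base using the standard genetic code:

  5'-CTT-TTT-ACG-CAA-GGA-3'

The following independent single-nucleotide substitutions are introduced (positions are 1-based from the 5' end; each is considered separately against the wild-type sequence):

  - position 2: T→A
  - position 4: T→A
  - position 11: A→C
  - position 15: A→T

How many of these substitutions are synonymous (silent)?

1

Codon 1: CTT (Leu) → CAT (His) — missense.
Codon 2: TTT (Phe) → ATT (Ile) — missense.
Codon 4: CAA (Gln) → CCA (Pro) — missense.
Codon 5: GGA (Gly) → GGT (Gly) — synonymous.
Synonymous: 1 of 4.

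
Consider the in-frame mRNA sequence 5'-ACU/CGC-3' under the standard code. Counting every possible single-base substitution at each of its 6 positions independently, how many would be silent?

Codon 1 (ACU, Thr): 3 synonymous substitutions.
Codon 2 (CGC, Arg): 3 synonymous substitutions.
Total: 3 + 3 = 6.

6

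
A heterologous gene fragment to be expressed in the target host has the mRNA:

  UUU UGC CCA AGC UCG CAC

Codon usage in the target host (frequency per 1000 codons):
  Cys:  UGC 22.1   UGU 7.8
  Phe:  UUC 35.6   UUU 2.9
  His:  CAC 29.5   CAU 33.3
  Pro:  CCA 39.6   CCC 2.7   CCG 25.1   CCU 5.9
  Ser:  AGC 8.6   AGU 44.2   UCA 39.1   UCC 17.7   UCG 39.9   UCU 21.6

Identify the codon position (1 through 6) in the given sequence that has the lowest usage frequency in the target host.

Codon 1 UUU (Phe): 2.9 per 1000.
Codon 2 UGC (Cys): 22.1 per 1000.
Codon 3 CCA (Pro): 39.6 per 1000.
Codon 4 AGC (Ser): 8.6 per 1000.
Codon 5 UCG (Ser): 39.9 per 1000.
Codon 6 CAC (His): 29.5 per 1000.
Lowest frequency is 2.9 at codon 1.

1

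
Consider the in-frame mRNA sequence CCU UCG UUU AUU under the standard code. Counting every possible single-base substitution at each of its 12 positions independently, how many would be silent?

9

Codon 1 (CCU, Pro): 3 synonymous substitutions.
Codon 2 (UCG, Ser): 3 synonymous substitutions.
Codon 3 (UUU, Phe): 1 synonymous substitution.
Codon 4 (AUU, Ile): 2 synonymous substitutions.
Total: 3 + 3 + 1 + 2 = 9.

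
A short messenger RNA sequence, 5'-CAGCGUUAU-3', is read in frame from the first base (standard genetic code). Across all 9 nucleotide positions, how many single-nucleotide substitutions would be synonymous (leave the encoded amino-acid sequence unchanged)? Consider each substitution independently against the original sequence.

Codon 1 (CAG, Gln): 1 synonymous substitution.
Codon 2 (CGU, Arg): 3 synonymous substitutions.
Codon 3 (UAU, Tyr): 1 synonymous substitution.
Total: 1 + 3 + 1 = 5.

5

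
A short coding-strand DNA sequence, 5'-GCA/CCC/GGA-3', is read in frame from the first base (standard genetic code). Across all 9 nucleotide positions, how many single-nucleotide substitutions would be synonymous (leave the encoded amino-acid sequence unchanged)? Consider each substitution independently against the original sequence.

9

Codon 1 (GCA, Ala): 3 synonymous substitutions.
Codon 2 (CCC, Pro): 3 synonymous substitutions.
Codon 3 (GGA, Gly): 3 synonymous substitutions.
Total: 3 + 3 + 3 = 9.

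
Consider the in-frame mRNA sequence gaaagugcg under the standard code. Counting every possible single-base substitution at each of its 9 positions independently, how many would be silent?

Codon 1 (GAA, Glu): 1 synonymous substitution.
Codon 2 (AGU, Ser): 1 synonymous substitution.
Codon 3 (GCG, Ala): 3 synonymous substitutions.
Total: 1 + 1 + 3 = 5.

5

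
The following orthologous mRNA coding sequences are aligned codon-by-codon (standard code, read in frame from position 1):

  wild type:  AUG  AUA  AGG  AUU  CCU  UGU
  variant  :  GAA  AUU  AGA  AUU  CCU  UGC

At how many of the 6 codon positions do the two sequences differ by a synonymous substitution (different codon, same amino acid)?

Codon 1: AUG Met / GAA Glu — nonsynonymous.
Codon 2: AUA Ile / AUU Ile — synonymous.
Codon 3: AGG Arg / AGA Arg — synonymous.
Codon 4: AUU Ile / AUU Ile — identical.
Codon 5: CCU Pro / CCU Pro — identical.
Codon 6: UGU Cys / UGC Cys — synonymous.
Synonymous differences: 3.

3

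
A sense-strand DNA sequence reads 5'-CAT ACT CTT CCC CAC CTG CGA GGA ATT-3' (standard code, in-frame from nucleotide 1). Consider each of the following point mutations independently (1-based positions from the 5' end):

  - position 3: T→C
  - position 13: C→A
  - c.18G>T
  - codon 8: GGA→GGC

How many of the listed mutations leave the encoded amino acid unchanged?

Codon 1: CAT (His) → CAC (His) — synonymous.
Codon 5: CAC (His) → AAC (Asn) — missense.
Codon 6: CTG (Leu) → CTT (Leu) — synonymous.
Codon 8: GGA (Gly) → GGC (Gly) — synonymous.
Synonymous: 3 of 4.

3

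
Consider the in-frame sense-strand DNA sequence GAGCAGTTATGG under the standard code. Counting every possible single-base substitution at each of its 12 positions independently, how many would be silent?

4

Codon 1 (GAG, Glu): 1 synonymous substitution.
Codon 2 (CAG, Gln): 1 synonymous substitution.
Codon 3 (TTA, Leu): 2 synonymous substitutions.
Codon 4 (TGG, Trp): 0 synonymous substitutions.
Total: 1 + 1 + 2 + 0 = 4.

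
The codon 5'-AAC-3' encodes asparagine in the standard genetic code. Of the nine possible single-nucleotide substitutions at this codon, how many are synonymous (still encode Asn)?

1

Position 1: none → 0 synonymous.
Position 2: none → 0 synonymous.
Position 3: AAT → 1 synonymous.
Total: 0 + 0 + 1 = 1.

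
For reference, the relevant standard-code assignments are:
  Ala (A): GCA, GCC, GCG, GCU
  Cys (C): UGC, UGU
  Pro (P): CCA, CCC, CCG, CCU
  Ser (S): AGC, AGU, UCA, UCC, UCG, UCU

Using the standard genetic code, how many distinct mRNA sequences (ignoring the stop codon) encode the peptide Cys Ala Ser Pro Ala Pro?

3072

Cys: 2 codons.
Ala: 4 codons.
Ser: 6 codons.
Pro: 4 codons.
Ala: 4 codons.
Pro: 4 codons.
2 × 4 × 6 × 4 × 4 × 4 = 3072.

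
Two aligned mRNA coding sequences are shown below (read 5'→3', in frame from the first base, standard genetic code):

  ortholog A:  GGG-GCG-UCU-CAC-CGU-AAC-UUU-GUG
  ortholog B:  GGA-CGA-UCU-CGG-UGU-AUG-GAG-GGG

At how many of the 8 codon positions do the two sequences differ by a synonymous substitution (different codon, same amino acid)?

1

Codon 1: GGG Gly / GGA Gly — synonymous.
Codon 2: GCG Ala / CGA Arg — nonsynonymous.
Codon 3: UCU Ser / UCU Ser — identical.
Codon 4: CAC His / CGG Arg — nonsynonymous.
Codon 5: CGU Arg / UGU Cys — nonsynonymous.
Codon 6: AAC Asn / AUG Met — nonsynonymous.
Codon 7: UUU Phe / GAG Glu — nonsynonymous.
Codon 8: GUG Val / GGG Gly — nonsynonymous.
Synonymous differences: 1.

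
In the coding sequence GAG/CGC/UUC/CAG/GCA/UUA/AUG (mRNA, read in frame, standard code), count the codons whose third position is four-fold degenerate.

2

Codon 1 GAG (Glu): third position 2-fold.
Codon 2 CGC (Arg): third position 4-fold.
Codon 3 UUC (Phe): third position 2-fold.
Codon 4 CAG (Gln): third position 2-fold.
Codon 5 GCA (Ala): third position 4-fold.
Codon 6 UUA (Leu): third position 2-fold.
Codon 7 AUG (Met): third position 1-fold.
Four-fold degenerate third positions: 2.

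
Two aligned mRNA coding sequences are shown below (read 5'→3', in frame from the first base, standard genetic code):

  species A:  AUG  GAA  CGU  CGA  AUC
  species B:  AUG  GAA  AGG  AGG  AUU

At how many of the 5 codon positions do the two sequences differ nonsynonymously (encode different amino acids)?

0

Codon 1: AUG Met / AUG Met — identical.
Codon 2: GAA Glu / GAA Glu — identical.
Codon 3: CGU Arg / AGG Arg — synonymous.
Codon 4: CGA Arg / AGG Arg — synonymous.
Codon 5: AUC Ile / AUU Ile — synonymous.
Nonsynonymous differences: 0.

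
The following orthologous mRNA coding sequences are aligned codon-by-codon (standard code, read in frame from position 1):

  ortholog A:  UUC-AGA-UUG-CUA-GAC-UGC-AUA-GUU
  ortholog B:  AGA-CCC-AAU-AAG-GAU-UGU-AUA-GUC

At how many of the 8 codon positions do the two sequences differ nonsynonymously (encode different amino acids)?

4

Codon 1: UUC Phe / AGA Arg — nonsynonymous.
Codon 2: AGA Arg / CCC Pro — nonsynonymous.
Codon 3: UUG Leu / AAU Asn — nonsynonymous.
Codon 4: CUA Leu / AAG Lys — nonsynonymous.
Codon 5: GAC Asp / GAU Asp — synonymous.
Codon 6: UGC Cys / UGU Cys — synonymous.
Codon 7: AUA Ile / AUA Ile — identical.
Codon 8: GUU Val / GUC Val — synonymous.
Nonsynonymous differences: 4.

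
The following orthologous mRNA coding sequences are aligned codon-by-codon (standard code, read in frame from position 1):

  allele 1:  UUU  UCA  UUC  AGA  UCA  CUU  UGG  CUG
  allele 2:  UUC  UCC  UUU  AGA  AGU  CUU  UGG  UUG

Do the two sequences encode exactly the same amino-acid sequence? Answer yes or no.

yes

Codon 1: UUU Phe / UUC Phe — synonymous.
Codon 2: UCA Ser / UCC Ser — synonymous.
Codon 3: UUC Phe / UUU Phe — synonymous.
Codon 4: AGA Arg / AGA Arg — identical.
Codon 5: UCA Ser / AGU Ser — synonymous.
Codon 6: CUU Leu / CUU Leu — identical.
Codon 7: UGG Trp / UGG Trp — identical.
Codon 8: CUG Leu / UUG Leu — synonymous.
Nonsynonymous differences: 0 → same protein.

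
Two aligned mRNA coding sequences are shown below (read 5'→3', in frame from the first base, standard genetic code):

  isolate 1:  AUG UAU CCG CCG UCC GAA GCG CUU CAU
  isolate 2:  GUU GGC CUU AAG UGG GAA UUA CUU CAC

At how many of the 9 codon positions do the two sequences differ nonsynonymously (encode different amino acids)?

6

Codon 1: AUG Met / GUU Val — nonsynonymous.
Codon 2: UAU Tyr / GGC Gly — nonsynonymous.
Codon 3: CCG Pro / CUU Leu — nonsynonymous.
Codon 4: CCG Pro / AAG Lys — nonsynonymous.
Codon 5: UCC Ser / UGG Trp — nonsynonymous.
Codon 6: GAA Glu / GAA Glu — identical.
Codon 7: GCG Ala / UUA Leu — nonsynonymous.
Codon 8: CUU Leu / CUU Leu — identical.
Codon 9: CAU His / CAC His — synonymous.
Nonsynonymous differences: 6.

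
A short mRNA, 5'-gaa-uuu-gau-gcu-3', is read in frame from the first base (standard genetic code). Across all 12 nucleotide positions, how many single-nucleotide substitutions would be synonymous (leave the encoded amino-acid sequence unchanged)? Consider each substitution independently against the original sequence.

Codon 1 (GAA, Glu): 1 synonymous substitution.
Codon 2 (UUU, Phe): 1 synonymous substitution.
Codon 3 (GAU, Asp): 1 synonymous substitution.
Codon 4 (GCU, Ala): 3 synonymous substitutions.
Total: 1 + 1 + 1 + 3 = 6.

6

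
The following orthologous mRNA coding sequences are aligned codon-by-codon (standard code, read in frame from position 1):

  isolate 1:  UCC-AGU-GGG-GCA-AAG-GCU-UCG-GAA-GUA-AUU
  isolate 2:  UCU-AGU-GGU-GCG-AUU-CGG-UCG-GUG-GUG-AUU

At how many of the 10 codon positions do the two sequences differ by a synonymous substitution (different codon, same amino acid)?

4

Codon 1: UCC Ser / UCU Ser — synonymous.
Codon 2: AGU Ser / AGU Ser — identical.
Codon 3: GGG Gly / GGU Gly — synonymous.
Codon 4: GCA Ala / GCG Ala — synonymous.
Codon 5: AAG Lys / AUU Ile — nonsynonymous.
Codon 6: GCU Ala / CGG Arg — nonsynonymous.
Codon 7: UCG Ser / UCG Ser — identical.
Codon 8: GAA Glu / GUG Val — nonsynonymous.
Codon 9: GUA Val / GUG Val — synonymous.
Codon 10: AUU Ile / AUU Ile — identical.
Synonymous differences: 4.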